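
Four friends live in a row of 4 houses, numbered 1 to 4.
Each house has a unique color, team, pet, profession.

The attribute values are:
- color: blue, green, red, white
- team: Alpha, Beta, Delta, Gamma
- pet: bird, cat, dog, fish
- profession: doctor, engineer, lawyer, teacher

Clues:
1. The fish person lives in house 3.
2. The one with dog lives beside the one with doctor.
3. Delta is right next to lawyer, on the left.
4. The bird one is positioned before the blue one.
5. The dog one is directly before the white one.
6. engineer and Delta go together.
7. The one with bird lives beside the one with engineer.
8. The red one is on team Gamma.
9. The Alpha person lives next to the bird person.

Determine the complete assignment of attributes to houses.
Solution:

House | Color | Team | Pet | Profession
---------------------------------------
  1   | green | Alpha | dog | teacher
  2   | white | Beta | bird | doctor
  3   | blue | Delta | fish | engineer
  4   | red | Gamma | cat | lawyer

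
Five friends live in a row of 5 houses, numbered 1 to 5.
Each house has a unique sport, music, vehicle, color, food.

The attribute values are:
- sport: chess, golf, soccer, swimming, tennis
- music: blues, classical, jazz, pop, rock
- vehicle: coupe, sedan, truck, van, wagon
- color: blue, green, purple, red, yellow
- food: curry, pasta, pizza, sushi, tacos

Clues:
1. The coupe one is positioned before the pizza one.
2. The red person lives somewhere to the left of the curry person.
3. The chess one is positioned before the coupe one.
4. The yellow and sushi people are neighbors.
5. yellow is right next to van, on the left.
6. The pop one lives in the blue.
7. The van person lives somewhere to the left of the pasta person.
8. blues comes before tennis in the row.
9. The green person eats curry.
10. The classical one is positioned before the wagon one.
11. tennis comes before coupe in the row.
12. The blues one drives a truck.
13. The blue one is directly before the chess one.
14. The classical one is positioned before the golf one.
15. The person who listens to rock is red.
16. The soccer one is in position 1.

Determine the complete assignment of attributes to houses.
Solution:

House | Sport | Music | Vehicle | Color | Food
----------------------------------------------
  1   | soccer | blues | truck | yellow | tacos
  2   | tennis | pop | van | blue | sushi
  3   | chess | rock | sedan | red | pasta
  4   | swimming | classical | coupe | green | curry
  5   | golf | jazz | wagon | purple | pizza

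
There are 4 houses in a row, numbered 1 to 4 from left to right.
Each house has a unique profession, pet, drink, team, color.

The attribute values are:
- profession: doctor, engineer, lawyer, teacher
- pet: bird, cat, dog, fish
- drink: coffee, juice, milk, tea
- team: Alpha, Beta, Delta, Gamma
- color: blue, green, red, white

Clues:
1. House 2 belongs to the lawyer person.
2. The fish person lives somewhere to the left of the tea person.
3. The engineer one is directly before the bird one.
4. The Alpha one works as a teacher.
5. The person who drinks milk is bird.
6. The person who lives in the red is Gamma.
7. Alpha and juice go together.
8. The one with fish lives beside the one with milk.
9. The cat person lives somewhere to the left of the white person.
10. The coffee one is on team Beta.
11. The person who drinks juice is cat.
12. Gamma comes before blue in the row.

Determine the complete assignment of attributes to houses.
Solution:

House | Profession | Pet | Drink | Team | Color
-----------------------------------------------
  1   | engineer | fish | coffee | Beta | green
  2   | lawyer | bird | milk | Gamma | red
  3   | teacher | cat | juice | Alpha | blue
  4   | doctor | dog | tea | Delta | white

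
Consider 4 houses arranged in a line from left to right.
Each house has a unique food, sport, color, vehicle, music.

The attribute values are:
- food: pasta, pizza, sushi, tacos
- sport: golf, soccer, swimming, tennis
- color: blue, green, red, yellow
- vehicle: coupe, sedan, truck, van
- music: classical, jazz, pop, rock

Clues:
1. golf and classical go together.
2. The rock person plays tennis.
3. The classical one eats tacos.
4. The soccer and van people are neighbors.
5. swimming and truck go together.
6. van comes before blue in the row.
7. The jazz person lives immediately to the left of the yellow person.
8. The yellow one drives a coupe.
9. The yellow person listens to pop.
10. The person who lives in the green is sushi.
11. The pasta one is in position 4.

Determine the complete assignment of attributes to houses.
Solution:

House | Food | Sport | Color | Vehicle | Music
----------------------------------------------
  1   | sushi | swimming | green | truck | jazz
  2   | pizza | soccer | yellow | coupe | pop
  3   | tacos | golf | red | van | classical
  4   | pasta | tennis | blue | sedan | rock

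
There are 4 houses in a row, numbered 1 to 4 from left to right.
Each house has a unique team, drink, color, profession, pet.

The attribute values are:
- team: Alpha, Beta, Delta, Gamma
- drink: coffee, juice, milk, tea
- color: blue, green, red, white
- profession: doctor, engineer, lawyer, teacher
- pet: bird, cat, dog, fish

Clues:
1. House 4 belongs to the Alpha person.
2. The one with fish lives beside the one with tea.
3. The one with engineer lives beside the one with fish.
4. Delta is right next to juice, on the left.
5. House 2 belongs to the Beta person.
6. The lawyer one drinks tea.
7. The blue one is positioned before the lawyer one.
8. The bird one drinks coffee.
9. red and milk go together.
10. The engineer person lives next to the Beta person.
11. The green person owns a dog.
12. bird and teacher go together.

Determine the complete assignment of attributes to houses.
Solution:

House | Team | Drink | Color | Profession | Pet
-----------------------------------------------
  1   | Delta | milk | red | engineer | cat
  2   | Beta | juice | blue | doctor | fish
  3   | Gamma | tea | green | lawyer | dog
  4   | Alpha | coffee | white | teacher | bird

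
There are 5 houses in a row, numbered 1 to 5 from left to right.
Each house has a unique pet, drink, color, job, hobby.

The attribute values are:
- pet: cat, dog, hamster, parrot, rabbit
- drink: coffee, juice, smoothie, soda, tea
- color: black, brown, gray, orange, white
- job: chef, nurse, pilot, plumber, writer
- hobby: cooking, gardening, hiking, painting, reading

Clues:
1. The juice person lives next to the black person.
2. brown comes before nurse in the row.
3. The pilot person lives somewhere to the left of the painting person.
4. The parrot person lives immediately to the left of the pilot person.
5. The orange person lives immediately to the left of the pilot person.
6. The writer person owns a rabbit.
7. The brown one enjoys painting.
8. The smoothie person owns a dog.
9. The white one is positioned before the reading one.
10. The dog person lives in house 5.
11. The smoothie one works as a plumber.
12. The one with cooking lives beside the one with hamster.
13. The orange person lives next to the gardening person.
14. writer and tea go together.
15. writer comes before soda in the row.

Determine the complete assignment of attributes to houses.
Solution:

House | Pet | Drink | Color | Job | Hobby
-----------------------------------------
  1   | parrot | juice | orange | chef | cooking
  2   | hamster | coffee | black | pilot | gardening
  3   | rabbit | tea | brown | writer | painting
  4   | cat | soda | white | nurse | hiking
  5   | dog | smoothie | gray | plumber | reading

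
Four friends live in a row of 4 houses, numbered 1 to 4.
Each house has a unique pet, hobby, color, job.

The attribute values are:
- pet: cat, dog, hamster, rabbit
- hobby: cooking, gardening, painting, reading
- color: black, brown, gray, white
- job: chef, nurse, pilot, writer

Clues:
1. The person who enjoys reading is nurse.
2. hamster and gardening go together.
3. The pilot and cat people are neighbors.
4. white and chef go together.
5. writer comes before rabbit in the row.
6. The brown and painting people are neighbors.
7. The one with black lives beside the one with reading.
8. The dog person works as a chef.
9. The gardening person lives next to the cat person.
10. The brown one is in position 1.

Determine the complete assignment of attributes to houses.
Solution:

House | Pet | Hobby | Color | Job
---------------------------------
  1   | hamster | gardening | brown | pilot
  2   | cat | painting | black | writer
  3   | rabbit | reading | gray | nurse
  4   | dog | cooking | white | chef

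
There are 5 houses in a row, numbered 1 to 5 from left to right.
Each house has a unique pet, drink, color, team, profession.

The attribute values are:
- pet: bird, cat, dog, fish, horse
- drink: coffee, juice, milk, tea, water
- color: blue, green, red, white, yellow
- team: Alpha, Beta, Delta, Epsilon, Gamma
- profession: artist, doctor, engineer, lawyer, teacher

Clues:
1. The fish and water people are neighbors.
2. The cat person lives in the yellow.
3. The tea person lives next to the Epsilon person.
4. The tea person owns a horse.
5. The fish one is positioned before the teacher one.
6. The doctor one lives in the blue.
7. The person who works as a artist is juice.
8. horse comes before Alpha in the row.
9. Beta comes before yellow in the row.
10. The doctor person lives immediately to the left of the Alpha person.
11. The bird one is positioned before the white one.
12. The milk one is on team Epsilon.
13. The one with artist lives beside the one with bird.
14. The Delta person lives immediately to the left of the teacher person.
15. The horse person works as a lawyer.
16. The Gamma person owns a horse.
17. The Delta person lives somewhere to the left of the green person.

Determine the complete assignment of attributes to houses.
Solution:

House | Pet | Drink | Color | Team | Profession
-----------------------------------------------
  1   | fish | juice | red | Delta | artist
  2   | bird | water | green | Beta | teacher
  3   | horse | tea | white | Gamma | lawyer
  4   | dog | milk | blue | Epsilon | doctor
  5   | cat | coffee | yellow | Alpha | engineer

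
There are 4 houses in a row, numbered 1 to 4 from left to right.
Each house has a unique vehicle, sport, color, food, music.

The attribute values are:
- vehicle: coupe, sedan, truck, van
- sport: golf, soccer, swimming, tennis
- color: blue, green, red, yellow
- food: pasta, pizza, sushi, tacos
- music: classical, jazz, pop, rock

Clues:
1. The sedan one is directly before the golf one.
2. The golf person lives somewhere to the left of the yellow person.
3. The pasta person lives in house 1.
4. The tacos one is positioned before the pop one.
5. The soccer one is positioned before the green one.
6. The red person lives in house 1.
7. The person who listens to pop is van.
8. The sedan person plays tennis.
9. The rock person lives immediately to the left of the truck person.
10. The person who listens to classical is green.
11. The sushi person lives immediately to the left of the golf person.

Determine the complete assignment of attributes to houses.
Solution:

House | Vehicle | Sport | Color | Food | Music
----------------------------------------------
  1   | coupe | soccer | red | pasta | jazz
  2   | sedan | tennis | blue | sushi | rock
  3   | truck | golf | green | tacos | classical
  4   | van | swimming | yellow | pizza | pop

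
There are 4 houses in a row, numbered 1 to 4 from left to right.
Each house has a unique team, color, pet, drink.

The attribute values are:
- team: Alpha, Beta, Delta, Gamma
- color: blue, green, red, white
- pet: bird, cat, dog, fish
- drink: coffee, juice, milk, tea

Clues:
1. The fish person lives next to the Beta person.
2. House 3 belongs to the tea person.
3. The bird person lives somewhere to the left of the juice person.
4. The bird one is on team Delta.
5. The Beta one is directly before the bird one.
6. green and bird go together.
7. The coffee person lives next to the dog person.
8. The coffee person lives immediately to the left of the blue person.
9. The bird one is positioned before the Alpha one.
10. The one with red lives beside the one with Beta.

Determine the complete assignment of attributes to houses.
Solution:

House | Team | Color | Pet | Drink
----------------------------------
  1   | Gamma | red | fish | coffee
  2   | Beta | blue | dog | milk
  3   | Delta | green | bird | tea
  4   | Alpha | white | cat | juice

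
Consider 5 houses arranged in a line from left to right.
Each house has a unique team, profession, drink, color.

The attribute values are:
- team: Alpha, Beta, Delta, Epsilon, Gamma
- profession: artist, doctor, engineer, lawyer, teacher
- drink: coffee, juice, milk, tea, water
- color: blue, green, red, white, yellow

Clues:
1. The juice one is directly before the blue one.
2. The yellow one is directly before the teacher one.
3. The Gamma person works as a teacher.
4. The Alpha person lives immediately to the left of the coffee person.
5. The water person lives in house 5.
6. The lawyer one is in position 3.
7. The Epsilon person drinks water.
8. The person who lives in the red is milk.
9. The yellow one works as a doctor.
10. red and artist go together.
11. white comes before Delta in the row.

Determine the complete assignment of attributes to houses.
Solution:

House | Team | Profession | Drink | Color
-----------------------------------------
  1   | Alpha | doctor | juice | yellow
  2   | Gamma | teacher | coffee | blue
  3   | Beta | lawyer | tea | white
  4   | Delta | artist | milk | red
  5   | Epsilon | engineer | water | green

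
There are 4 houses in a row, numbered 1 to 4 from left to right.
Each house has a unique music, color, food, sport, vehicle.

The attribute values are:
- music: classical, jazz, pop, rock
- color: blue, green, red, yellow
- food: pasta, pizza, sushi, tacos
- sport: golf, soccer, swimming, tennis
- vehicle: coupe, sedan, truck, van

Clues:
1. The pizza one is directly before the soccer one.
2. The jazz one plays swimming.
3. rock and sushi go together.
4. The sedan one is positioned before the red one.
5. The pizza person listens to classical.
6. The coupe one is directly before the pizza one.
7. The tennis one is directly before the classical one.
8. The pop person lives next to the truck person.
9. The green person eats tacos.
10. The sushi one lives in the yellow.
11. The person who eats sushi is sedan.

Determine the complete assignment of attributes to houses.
Solution:

House | Music | Color | Food | Sport | Vehicle
----------------------------------------------
  1   | pop | green | tacos | tennis | coupe
  2   | classical | blue | pizza | golf | truck
  3   | rock | yellow | sushi | soccer | sedan
  4   | jazz | red | pasta | swimming | van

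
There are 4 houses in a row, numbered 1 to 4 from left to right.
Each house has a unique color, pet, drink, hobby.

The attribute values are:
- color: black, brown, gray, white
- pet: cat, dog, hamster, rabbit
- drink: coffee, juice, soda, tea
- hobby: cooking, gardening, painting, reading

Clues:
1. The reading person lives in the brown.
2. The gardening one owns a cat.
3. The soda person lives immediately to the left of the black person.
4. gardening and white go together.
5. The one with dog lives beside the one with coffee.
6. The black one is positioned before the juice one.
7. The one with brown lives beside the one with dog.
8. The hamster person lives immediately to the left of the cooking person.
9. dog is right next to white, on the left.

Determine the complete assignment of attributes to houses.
Solution:

House | Color | Pet | Drink | Hobby
-----------------------------------
  1   | brown | hamster | soda | reading
  2   | black | dog | tea | cooking
  3   | white | cat | coffee | gardening
  4   | gray | rabbit | juice | painting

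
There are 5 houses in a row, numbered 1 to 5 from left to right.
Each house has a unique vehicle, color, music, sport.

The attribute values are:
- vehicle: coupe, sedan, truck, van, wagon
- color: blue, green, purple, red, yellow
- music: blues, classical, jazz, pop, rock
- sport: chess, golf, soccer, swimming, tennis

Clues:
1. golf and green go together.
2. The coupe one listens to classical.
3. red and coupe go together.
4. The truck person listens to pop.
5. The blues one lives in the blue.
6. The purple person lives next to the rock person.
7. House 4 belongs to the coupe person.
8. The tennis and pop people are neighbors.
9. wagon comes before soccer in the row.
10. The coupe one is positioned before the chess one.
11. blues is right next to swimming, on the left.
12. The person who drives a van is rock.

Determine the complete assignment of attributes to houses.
Solution:

House | Vehicle | Color | Music | Sport
---------------------------------------
  1   | wagon | blue | blues | tennis
  2   | truck | purple | pop | swimming
  3   | van | green | rock | golf
  4   | coupe | red | classical | soccer
  5   | sedan | yellow | jazz | chess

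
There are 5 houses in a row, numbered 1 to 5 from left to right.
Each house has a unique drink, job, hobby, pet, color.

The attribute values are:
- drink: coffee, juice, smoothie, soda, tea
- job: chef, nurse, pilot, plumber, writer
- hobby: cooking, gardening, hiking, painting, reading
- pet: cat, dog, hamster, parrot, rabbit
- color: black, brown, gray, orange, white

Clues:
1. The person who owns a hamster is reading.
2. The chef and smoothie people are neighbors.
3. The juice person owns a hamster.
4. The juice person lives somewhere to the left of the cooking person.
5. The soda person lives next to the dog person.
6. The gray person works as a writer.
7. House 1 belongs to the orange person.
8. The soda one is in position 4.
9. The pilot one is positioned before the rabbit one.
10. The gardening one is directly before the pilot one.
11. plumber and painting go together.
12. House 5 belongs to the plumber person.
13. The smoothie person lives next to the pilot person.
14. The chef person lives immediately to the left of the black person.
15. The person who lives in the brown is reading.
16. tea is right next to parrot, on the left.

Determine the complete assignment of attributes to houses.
Solution:

House | Drink | Job | Hobby | Pet | Color
-----------------------------------------
  1   | tea | chef | hiking | cat | orange
  2   | smoothie | nurse | gardening | parrot | black
  3   | juice | pilot | reading | hamster | brown
  4   | soda | writer | cooking | rabbit | gray
  5   | coffee | plumber | painting | dog | white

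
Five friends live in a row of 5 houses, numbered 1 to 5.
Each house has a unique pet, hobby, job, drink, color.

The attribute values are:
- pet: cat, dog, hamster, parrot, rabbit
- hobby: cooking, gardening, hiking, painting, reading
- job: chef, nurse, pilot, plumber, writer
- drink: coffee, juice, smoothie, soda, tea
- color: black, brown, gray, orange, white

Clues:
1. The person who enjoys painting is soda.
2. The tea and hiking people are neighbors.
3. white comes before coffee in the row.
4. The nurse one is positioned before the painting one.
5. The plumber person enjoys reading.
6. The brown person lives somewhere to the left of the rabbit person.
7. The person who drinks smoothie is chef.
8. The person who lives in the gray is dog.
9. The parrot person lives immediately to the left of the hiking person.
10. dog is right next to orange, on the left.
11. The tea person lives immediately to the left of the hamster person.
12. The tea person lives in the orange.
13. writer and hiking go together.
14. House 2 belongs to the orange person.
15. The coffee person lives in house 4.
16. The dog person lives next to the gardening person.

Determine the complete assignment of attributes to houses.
Solution:

House | Pet | Hobby | Job | Drink | Color
-----------------------------------------
  1   | dog | cooking | chef | smoothie | gray
  2   | parrot | gardening | nurse | tea | orange
  3   | hamster | hiking | writer | juice | white
  4   | cat | reading | plumber | coffee | brown
  5   | rabbit | painting | pilot | soda | black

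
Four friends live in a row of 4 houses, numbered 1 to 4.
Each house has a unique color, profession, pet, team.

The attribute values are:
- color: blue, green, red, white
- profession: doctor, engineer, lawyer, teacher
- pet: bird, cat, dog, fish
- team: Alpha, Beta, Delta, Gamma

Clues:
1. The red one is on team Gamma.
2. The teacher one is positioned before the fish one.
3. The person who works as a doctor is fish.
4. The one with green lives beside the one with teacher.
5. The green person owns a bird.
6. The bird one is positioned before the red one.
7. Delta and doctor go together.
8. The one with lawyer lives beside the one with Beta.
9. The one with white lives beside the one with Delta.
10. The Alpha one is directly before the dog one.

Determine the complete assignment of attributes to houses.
Solution:

House | Color | Profession | Pet | Team
---------------------------------------
  1   | green | lawyer | bird | Alpha
  2   | white | teacher | dog | Beta
  3   | blue | doctor | fish | Delta
  4   | red | engineer | cat | Gamma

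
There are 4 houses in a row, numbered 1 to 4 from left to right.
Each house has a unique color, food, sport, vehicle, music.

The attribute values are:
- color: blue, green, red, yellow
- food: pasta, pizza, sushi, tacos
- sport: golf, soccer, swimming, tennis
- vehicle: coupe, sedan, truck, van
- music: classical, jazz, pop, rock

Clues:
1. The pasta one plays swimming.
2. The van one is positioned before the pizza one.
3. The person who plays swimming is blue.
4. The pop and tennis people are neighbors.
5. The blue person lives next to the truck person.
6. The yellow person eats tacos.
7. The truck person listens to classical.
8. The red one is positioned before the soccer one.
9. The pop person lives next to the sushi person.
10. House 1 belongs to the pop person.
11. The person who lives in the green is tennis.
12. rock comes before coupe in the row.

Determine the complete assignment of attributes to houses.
Solution:

House | Color | Food | Sport | Vehicle | Music
----------------------------------------------
  1   | blue | pasta | swimming | van | pop
  2   | green | sushi | tennis | truck | classical
  3   | red | pizza | golf | sedan | rock
  4   | yellow | tacos | soccer | coupe | jazz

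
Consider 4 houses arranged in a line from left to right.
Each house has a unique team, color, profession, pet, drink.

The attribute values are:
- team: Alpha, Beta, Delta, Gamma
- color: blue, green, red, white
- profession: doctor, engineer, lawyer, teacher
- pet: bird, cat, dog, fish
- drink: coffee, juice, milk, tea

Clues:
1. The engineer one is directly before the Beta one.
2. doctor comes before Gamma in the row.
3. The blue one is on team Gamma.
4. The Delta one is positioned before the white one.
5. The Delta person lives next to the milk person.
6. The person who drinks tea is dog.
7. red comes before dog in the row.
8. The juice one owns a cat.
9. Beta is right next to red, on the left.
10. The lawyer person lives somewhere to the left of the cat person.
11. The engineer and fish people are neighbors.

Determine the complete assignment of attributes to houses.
Solution:

House | Team | Color | Profession | Pet | Drink
-----------------------------------------------
  1   | Delta | green | engineer | bird | coffee
  2   | Beta | white | lawyer | fish | milk
  3   | Alpha | red | doctor | cat | juice
  4   | Gamma | blue | teacher | dog | tea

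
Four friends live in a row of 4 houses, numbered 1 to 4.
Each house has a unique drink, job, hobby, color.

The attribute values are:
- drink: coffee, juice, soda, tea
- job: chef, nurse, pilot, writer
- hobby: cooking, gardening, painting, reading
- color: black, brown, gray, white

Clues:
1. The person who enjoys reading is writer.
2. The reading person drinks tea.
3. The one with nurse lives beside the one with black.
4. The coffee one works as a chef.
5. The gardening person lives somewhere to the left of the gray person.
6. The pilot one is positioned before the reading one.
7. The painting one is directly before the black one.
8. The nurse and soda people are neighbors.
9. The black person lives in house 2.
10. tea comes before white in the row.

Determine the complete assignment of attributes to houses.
Solution:

House | Drink | Job | Hobby | Color
-----------------------------------
  1   | juice | nurse | painting | brown
  2   | soda | pilot | gardening | black
  3   | tea | writer | reading | gray
  4   | coffee | chef | cooking | white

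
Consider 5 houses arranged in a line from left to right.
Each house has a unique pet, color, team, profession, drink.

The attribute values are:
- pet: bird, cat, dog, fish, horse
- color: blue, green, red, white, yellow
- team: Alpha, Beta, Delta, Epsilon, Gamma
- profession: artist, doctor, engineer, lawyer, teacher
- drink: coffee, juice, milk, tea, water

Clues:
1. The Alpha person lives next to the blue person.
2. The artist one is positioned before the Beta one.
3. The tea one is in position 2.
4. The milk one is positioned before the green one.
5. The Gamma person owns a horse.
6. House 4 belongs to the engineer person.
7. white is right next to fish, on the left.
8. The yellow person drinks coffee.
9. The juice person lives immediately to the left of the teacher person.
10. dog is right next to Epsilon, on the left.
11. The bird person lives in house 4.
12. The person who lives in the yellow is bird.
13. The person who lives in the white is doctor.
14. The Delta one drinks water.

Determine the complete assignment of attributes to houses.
Solution:

House | Pet | Color | Team | Profession | Drink
-----------------------------------------------
  1   | dog | white | Alpha | doctor | juice
  2   | fish | blue | Epsilon | teacher | tea
  3   | horse | red | Gamma | artist | milk
  4   | bird | yellow | Beta | engineer | coffee
  5   | cat | green | Delta | lawyer | water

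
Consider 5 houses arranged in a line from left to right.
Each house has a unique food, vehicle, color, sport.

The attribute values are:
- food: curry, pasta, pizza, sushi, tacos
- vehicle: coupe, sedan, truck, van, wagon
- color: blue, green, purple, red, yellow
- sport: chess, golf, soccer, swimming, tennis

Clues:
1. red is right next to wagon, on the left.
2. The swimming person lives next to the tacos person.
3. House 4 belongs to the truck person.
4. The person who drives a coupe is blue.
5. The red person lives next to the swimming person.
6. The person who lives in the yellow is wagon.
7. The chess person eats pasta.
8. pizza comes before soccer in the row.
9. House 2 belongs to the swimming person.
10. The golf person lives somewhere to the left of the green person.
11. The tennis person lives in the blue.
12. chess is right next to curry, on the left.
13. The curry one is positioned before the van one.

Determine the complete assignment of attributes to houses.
Solution:

House | Food | Vehicle | Color | Sport
--------------------------------------
  1   | pasta | sedan | red | chess
  2   | curry | wagon | yellow | swimming
  3   | tacos | coupe | blue | tennis
  4   | pizza | truck | purple | golf
  5   | sushi | van | green | soccer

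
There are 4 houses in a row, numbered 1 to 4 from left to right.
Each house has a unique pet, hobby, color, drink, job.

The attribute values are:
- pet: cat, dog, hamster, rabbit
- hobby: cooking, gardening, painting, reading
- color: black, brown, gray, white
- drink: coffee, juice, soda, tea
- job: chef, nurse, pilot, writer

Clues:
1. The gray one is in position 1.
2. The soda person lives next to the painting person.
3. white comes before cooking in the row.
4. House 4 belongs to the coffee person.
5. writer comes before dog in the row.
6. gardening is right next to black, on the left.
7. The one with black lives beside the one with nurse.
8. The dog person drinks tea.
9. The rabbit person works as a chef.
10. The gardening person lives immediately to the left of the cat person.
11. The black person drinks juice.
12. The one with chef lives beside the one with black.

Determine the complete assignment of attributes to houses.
Solution:

House | Pet | Hobby | Color | Drink | Job
-----------------------------------------
  1   | rabbit | gardening | gray | soda | chef
  2   | cat | painting | black | juice | writer
  3   | dog | reading | white | tea | nurse
  4   | hamster | cooking | brown | coffee | pilot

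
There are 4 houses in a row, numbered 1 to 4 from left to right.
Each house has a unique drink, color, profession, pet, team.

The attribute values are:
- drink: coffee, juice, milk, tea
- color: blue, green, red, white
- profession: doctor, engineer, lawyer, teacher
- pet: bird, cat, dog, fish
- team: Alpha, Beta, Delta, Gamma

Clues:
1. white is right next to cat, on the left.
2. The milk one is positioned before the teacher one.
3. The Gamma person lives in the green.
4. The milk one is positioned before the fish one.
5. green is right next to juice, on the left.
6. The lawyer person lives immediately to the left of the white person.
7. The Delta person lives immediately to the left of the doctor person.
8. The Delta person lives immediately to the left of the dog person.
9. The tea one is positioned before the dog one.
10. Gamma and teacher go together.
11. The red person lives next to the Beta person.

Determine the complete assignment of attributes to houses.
Solution:

House | Drink | Color | Profession | Pet | Team
-----------------------------------------------
  1   | tea | red | lawyer | bird | Delta
  2   | milk | white | doctor | dog | Beta
  3   | coffee | green | teacher | cat | Gamma
  4   | juice | blue | engineer | fish | Alpha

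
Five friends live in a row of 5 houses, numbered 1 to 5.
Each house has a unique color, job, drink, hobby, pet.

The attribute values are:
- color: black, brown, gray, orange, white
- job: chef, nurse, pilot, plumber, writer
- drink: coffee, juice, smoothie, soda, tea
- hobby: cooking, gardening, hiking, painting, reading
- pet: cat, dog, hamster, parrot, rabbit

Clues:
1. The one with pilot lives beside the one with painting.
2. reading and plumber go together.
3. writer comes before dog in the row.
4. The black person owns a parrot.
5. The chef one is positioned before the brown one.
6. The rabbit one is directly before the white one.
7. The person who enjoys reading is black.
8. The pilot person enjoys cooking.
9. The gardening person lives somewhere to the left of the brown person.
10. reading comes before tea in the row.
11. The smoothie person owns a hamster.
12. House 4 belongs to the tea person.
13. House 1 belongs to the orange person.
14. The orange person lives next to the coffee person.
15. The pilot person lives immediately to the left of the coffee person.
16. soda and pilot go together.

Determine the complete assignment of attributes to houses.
Solution:

House | Color | Job | Drink | Hobby | Pet
-----------------------------------------
  1   | orange | pilot | soda | cooking | rabbit
  2   | white | writer | coffee | painting | cat
  3   | black | plumber | juice | reading | parrot
  4   | gray | chef | tea | gardening | dog
  5   | brown | nurse | smoothie | hiking | hamster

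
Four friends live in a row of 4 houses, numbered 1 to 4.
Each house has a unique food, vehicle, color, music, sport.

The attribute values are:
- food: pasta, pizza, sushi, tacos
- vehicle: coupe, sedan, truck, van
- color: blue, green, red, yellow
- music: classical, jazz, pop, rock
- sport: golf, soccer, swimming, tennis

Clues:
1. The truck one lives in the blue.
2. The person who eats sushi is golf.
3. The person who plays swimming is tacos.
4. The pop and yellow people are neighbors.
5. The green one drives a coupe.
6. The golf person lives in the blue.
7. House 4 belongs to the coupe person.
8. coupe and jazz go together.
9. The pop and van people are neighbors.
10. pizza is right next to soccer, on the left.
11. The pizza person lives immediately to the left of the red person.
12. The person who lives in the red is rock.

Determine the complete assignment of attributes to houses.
Solution:

House | Food | Vehicle | Color | Music | Sport
----------------------------------------------
  1   | sushi | truck | blue | pop | golf
  2   | pizza | van | yellow | classical | tennis
  3   | pasta | sedan | red | rock | soccer
  4   | tacos | coupe | green | jazz | swimming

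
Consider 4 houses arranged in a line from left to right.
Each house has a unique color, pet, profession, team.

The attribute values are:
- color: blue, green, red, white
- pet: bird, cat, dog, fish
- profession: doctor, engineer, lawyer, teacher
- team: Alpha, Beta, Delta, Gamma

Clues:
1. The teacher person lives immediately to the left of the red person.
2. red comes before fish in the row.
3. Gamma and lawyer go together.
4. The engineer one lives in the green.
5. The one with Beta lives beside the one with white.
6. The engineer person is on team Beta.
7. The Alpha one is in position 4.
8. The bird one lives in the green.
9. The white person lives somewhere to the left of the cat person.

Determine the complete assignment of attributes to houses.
Solution:

House | Color | Pet | Profession | Team
---------------------------------------
  1   | green | bird | engineer | Beta
  2   | white | dog | teacher | Delta
  3   | red | cat | lawyer | Gamma
  4   | blue | fish | doctor | Alpha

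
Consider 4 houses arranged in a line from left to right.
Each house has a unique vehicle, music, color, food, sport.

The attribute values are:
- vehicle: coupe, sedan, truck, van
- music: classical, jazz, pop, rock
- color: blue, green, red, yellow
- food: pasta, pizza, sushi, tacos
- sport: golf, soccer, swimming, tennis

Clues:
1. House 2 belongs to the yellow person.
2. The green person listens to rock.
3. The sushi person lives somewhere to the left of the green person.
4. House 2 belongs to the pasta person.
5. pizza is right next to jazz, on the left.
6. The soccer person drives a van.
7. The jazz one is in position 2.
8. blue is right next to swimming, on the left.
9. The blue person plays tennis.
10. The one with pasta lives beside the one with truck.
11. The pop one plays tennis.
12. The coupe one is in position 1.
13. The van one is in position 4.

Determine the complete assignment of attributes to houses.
Solution:

House | Vehicle | Music | Color | Food | Sport
----------------------------------------------
  1   | coupe | pop | blue | pizza | tennis
  2   | sedan | jazz | yellow | pasta | swimming
  3   | truck | classical | red | sushi | golf
  4   | van | rock | green | tacos | soccer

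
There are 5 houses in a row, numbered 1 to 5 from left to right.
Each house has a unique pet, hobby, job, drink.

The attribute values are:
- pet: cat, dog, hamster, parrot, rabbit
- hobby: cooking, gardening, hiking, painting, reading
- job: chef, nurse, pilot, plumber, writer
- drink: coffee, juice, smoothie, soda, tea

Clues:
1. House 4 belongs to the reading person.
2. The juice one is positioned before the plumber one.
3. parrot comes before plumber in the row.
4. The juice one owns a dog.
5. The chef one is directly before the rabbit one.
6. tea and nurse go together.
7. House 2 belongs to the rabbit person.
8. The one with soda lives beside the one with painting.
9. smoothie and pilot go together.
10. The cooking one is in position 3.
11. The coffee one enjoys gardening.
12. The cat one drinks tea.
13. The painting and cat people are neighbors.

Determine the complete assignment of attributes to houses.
Solution:

House | Pet | Hobby | Job | Drink
---------------------------------
  1   | parrot | hiking | chef | soda
  2   | rabbit | painting | pilot | smoothie
  3   | cat | cooking | nurse | tea
  4   | dog | reading | writer | juice
  5   | hamster | gardening | plumber | coffee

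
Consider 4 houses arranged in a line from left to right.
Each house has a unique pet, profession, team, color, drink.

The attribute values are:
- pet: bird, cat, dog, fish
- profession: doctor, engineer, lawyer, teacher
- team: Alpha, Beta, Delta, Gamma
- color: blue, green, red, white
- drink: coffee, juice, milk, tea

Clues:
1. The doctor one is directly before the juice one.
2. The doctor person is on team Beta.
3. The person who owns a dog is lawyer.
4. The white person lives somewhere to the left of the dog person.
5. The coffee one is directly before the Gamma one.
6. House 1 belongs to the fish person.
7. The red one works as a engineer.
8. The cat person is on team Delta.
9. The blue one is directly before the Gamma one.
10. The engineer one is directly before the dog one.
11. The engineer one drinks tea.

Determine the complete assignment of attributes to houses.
Solution:

House | Pet | Profession | Team | Color | Drink
-----------------------------------------------
  1   | fish | doctor | Beta | blue | coffee
  2   | bird | teacher | Gamma | white | juice
  3   | cat | engineer | Delta | red | tea
  4   | dog | lawyer | Alpha | green | milk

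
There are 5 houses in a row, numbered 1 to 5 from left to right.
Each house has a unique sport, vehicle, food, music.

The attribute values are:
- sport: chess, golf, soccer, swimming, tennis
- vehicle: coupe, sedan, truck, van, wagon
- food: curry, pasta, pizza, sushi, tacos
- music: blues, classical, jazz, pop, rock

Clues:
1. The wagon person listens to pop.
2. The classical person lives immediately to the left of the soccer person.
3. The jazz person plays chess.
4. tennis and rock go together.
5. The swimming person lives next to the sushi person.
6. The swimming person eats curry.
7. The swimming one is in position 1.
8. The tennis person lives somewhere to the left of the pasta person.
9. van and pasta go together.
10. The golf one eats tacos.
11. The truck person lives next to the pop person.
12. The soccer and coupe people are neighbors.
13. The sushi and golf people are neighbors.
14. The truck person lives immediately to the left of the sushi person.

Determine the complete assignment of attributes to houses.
Solution:

House | Sport | Vehicle | Food | Music
--------------------------------------
  1   | swimming | truck | curry | classical
  2   | soccer | wagon | sushi | pop
  3   | golf | coupe | tacos | blues
  4   | tennis | sedan | pizza | rock
  5   | chess | van | pasta | jazz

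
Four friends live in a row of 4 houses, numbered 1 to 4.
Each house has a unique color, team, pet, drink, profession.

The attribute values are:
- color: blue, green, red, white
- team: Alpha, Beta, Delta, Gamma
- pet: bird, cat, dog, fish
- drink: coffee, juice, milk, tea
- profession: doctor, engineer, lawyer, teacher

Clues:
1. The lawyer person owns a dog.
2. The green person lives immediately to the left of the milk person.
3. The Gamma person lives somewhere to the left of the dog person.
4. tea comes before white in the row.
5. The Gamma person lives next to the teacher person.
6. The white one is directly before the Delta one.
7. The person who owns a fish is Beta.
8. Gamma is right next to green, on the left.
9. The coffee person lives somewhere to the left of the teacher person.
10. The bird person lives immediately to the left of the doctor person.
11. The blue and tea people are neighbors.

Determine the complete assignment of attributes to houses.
Solution:

House | Color | Team | Pet | Drink | Profession
-----------------------------------------------
  1   | blue | Gamma | cat | coffee | engineer
  2   | green | Alpha | bird | tea | teacher
  3   | white | Beta | fish | milk | doctor
  4   | red | Delta | dog | juice | lawyer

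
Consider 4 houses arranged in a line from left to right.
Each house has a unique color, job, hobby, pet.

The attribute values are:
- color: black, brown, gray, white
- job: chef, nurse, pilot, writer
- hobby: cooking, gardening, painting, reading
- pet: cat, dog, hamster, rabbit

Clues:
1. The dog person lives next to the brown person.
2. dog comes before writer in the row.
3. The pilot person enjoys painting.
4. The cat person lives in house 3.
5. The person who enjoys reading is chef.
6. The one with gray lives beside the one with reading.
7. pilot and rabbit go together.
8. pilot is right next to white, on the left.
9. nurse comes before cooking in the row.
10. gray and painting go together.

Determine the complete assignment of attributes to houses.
Solution:

House | Color | Job | Hobby | Pet
---------------------------------
  1   | gray | pilot | painting | rabbit
  2   | white | chef | reading | dog
  3   | brown | nurse | gardening | cat
  4   | black | writer | cooking | hamster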